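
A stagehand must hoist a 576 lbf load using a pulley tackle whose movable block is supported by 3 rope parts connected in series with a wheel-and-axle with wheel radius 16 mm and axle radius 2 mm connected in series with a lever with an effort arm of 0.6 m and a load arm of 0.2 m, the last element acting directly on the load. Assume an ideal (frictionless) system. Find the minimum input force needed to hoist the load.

8 lbf

Block-and-tackle MA = number of supporting rope parts = 3.
Wheel-and-axle MA = R/r = 16/2 = 8.
Lever MA = effort arm / load arm = 0.6/0.2 = 3.
Combined ideal MA = 3 × 8 × 3 = 72.
Effort = load / MA = 576 / 72 = 8 lbf.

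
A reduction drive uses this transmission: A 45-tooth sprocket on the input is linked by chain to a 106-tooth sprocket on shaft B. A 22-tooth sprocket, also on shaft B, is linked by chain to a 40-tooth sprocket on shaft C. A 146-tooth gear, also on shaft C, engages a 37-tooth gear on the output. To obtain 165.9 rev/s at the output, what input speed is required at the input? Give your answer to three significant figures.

180 rev/s

Overall ratio R = 2.3556 × 1.8182 × 0.25342 = 1.0854.
Required input speed = output speed × R = 165.9 × 1.0854 = 180.06 rev/s.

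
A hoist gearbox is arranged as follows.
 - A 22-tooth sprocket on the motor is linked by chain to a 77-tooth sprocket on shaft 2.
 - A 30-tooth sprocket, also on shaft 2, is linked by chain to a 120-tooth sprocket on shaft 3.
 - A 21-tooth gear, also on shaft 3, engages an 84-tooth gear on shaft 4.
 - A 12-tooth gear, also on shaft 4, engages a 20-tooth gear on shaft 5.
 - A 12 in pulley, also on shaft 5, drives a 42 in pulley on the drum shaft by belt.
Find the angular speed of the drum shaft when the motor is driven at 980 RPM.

Chain: ratio = 77/22 = 3.5, so shaft 2 turns at 980 / 3.5 = 280 RPM.
Chain: ratio = 120/30 = 4, so shaft 3 turns at 280 / 4 = 70 RPM.
Gear mesh: ratio = 84/21 = 4, so shaft 4 turns at 70 / 4 = 17.5 RPM.
Gear mesh: ratio = 20/12 = 1.6667, so shaft 5 turns at 17.5 / 1.6667 = 10.5 RPM.
Belt: ratio = 42/12 = 3.5, so the drum shaft turns at 10.5 / 3.5 = 3 RPM.

3 RPM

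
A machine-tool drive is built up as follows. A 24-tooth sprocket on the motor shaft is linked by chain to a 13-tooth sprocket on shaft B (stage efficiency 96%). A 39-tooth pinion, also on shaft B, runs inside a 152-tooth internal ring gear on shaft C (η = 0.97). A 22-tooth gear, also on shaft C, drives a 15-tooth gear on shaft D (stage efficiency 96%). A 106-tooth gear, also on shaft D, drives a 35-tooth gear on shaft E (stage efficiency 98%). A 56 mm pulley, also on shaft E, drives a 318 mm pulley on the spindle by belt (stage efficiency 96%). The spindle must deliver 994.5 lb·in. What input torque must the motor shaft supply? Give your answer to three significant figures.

Overall ratio R = 0.54167 × 3.8974 × 0.68182 × 0.33019 × 5.6786 = 2.6989; overall efficiency η = 0.96 × 0.97 × 0.96 × 0.98 × 0.96 = 0.8410.
Input torque = output torque / (R × η) = 994.5 / (2.6989 × 0.8410) = 438.14 lb·in.

438 lb·in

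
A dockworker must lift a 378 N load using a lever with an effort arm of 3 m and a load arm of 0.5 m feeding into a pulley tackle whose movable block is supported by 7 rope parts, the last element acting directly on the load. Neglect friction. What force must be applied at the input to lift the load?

9 N

Lever MA = effort arm / load arm = 3/0.5 = 6.
Block-and-tackle MA = number of supporting rope parts = 7.
Combined ideal MA = 6 × 7 = 42.
Effort = load / MA = 378 / 42 = 9 N.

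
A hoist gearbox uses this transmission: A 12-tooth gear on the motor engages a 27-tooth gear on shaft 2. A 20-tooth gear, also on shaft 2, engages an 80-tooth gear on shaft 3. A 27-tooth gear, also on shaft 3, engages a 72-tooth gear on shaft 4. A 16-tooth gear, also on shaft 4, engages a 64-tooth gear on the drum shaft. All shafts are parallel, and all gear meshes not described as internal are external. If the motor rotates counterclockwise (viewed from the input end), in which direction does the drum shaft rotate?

counterclockwise

the motor → shaft 2: external mesh, 1 reversal → CW.
shaft 2 → shaft 3: external mesh, 1 reversal → CCW.
shaft 3 → shaft 4: external mesh, 1 reversal → CW.
shaft 4 → the drum shaft: external mesh, 1 reversal → CCW.
4 reversals in total — an even number — so the drum shaft turns the same way as the motor.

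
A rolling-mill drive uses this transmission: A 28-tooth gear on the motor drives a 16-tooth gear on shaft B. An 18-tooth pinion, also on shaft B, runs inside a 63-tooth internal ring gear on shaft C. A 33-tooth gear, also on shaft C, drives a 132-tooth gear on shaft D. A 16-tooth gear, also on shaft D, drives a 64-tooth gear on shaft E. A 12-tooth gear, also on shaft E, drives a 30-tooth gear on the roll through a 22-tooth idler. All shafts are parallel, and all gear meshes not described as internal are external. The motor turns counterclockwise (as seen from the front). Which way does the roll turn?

the motor → shaft B: external mesh, 1 reversal → CW.
shaft B → shaft C: internal mesh, same direction → CW.
shaft C → shaft D: external mesh, 1 reversal → CCW.
shaft D → shaft E: external mesh, 1 reversal → CW.
shaft E → the roll: driver → idler → driven is 2 external meshes, 2 reversals → CW.
5 reversals in total — an odd number — so the roll turns opposite to the motor.

clockwise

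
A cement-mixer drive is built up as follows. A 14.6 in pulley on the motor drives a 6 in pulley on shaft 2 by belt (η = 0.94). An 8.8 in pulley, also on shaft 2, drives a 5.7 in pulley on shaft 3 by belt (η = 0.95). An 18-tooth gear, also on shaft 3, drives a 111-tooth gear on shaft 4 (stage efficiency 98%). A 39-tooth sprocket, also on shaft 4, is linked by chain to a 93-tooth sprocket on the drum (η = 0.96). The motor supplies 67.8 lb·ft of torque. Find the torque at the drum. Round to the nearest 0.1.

223.0 lb·ft

After the belt (6/14.6): 67.8 × 0.41096 × 0.94 = 26.191 lb·ft
After the belt (5.7/8.8): 26.191 × 0.64773 × 0.95 = 16.117 lb·ft
After the gear mesh (111/18): 16.117 × 6.1667 × 0.98 = 97.398 lb·ft
After the chain (93/39): 97.398 × 2.3846 × 0.96 = 222.97 lb·ft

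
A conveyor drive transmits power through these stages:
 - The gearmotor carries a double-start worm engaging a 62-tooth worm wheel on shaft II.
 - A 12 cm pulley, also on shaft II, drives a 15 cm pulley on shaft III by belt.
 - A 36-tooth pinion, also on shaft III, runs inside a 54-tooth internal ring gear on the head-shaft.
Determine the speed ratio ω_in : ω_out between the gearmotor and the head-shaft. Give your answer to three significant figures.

Each stage contributes driven/driver: worm 62/2 = 31, belt 15/12 = 1.25, internal gear 54/36 = 1.5.
Overall: 31 × 1.25 × 1.5 = 58.125.

58.1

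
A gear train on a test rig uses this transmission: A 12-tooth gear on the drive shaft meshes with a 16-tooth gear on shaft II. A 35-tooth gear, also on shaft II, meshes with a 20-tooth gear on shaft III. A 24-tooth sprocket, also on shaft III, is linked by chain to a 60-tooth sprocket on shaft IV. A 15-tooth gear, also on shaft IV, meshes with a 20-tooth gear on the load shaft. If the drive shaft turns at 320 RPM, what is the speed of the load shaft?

Gear mesh: ratio = 16/12 = 1.3333, so shaft II turns at 320 / 1.3333 = 240 RPM.
Gear mesh: ratio = 20/35 = 0.57143, so shaft III turns at 240 / 0.57143 = 420 RPM.
Chain: ratio = 60/24 = 2.5, so shaft IV turns at 420 / 2.5 = 168 RPM.
Gear mesh: ratio = 20/15 = 1.3333, so the load shaft turns at 168 / 1.3333 = 126 RPM.

126 RPM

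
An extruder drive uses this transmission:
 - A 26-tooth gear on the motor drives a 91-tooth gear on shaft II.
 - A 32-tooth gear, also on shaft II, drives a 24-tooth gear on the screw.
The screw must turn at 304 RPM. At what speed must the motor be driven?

798 RPM

Overall ratio R = 3.5 × 0.75 = 2.625.
Required input speed = output speed × R = 304 × 2.625 = 798 RPM.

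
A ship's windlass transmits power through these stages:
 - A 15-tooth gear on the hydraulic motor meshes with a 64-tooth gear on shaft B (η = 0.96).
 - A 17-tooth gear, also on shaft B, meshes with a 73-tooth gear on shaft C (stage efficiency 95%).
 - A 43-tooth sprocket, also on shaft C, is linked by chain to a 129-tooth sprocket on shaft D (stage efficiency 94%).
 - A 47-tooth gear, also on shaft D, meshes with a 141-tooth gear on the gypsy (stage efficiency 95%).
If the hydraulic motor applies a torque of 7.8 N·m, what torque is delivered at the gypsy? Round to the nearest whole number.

1047 N·m

After the gear mesh (64/15): 7.8 × 4.2667 × 0.96 = 31.949 N·m
After the gear mesh (73/17): 31.949 × 4.2941 × 0.95 = 130.33 N·m
After the chain (129/43): 130.33 × 3 × 0.94 = 367.54 N·m
After the gear mesh (141/47): 367.54 × 3 × 0.95 = 1047.5 N·m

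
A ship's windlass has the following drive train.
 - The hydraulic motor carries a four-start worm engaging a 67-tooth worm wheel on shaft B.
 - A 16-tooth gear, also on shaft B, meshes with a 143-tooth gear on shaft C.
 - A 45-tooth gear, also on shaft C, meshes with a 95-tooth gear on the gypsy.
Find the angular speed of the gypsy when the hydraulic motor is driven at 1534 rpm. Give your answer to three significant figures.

4.85 rpm

worm 67/4 = 16.75 → 1534/16.75 = 91.582 rpm
gear mesh 143/16 = 8.9375 → 91.582/8.9375 = 10.247 rpm
gear mesh 95/45 = 2.1111 → 10.247/2.1111 = 4.8538 rpm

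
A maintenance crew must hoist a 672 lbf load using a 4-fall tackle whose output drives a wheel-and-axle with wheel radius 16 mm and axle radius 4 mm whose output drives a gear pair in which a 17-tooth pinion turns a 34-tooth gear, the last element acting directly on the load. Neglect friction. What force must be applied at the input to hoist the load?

Block-and-tackle MA = number of supporting rope parts = 4.
Wheel-and-axle MA = R/r = 16/4 = 4.
Gear pair MA = 34/17 = 2.
Combined ideal MA = 4 × 4 × 2 = 32.
Effort = load / MA = 672 / 32 = 21 lbf.

21 lbf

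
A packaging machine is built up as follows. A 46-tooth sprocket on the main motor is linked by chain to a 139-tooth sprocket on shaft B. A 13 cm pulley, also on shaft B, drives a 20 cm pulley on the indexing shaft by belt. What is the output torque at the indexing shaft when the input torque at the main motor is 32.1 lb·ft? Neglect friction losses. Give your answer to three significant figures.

Chain: ratio = 139/46 = 3.0217; torque at shaft B = 32.1 × 3.0217 = 96.998 lb·ft.
Belt: ratio = 20/13 = 1.5385; torque at the indexing shaft = 96.998 × 1.5385 = 149.23 lb·ft.

149 lb·ft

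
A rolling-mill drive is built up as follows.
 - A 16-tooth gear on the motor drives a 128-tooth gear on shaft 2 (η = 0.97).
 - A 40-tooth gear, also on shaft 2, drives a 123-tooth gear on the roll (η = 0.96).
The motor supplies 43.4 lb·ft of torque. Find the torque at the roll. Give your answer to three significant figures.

994 lb·ft

Gear mesh: ratio = 128/16 = 8; torque at shaft 2 = 43.4 × 8 × 0.97 = 336.78 lb·ft.
Gear mesh: ratio = 123/40 = 3.075; torque at the roll = 336.78 × 3.075 × 0.96 = 994.19 lb·ft.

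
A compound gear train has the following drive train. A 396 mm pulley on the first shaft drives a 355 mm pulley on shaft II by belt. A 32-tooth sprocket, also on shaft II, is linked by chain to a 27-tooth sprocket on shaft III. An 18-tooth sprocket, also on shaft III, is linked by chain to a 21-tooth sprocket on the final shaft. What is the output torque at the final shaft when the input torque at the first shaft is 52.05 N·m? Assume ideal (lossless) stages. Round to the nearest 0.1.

belt 355/396 = 0.89646 → τ = 52.05·0.89646 = 46.661 N·m
chain 27/32 = 0.84375 → τ = 46.661·0.84375 = 39.37 N·m
chain 21/18 = 1.1667 → τ = 39.37·1.1667 = 45.932 N·m

45.9 N·m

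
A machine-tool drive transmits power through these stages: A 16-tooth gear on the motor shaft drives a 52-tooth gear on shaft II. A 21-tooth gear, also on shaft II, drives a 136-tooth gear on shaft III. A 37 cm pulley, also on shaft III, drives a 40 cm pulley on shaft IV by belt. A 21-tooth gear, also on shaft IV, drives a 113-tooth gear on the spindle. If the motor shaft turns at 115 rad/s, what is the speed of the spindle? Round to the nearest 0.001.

gear mesh 52/16 = 3.25 → 115/3.25 = 35.385 rad/s
gear mesh 136/21 = 6.4762 → 35.385/6.4762 = 5.4638 rad/s
belt 40/37 = 1.0811 → 5.4638/1.0811 = 5.054 rad/s
gear mesh 113/21 = 5.381 → 5.054/5.381 = 0.93924 rad/s

0.939 rad/s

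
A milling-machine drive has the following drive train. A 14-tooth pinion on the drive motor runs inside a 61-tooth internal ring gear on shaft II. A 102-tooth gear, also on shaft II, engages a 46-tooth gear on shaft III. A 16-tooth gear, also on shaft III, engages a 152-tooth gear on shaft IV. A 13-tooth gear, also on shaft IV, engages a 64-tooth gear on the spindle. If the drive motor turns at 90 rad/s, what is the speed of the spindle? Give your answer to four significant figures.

0.9793 rad/s

Internal gear: ratio = 61/14 = 4.3571, so shaft II turns at 90 / 4.3571 = 20.656 rad/s.
Gear mesh: ratio = 46/102 = 0.45098, so shaft III turns at 20.656 / 0.45098 = 45.802 rad/s.
Gear mesh: ratio = 152/16 = 9.5, so shaft IV turns at 45.802 / 9.5 = 4.8212 rad/s.
Gear mesh: ratio = 64/13 = 4.9231, so the spindle turns at 4.8212 / 4.9231 = 0.97932 rad/s.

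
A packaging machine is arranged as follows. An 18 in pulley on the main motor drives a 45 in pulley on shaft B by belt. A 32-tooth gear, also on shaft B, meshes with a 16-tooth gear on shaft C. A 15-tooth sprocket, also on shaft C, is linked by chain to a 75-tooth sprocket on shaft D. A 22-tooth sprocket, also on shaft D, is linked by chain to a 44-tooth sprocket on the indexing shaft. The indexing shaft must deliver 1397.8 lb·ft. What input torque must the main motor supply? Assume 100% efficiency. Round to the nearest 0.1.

111.8 lb·ft

Overall ratio R = 2.5 × 0.5 × 5 × 2 = 12.5.
Input torque = output torque / R = 1397.8 / 12.5 = 111.82 lb·ft.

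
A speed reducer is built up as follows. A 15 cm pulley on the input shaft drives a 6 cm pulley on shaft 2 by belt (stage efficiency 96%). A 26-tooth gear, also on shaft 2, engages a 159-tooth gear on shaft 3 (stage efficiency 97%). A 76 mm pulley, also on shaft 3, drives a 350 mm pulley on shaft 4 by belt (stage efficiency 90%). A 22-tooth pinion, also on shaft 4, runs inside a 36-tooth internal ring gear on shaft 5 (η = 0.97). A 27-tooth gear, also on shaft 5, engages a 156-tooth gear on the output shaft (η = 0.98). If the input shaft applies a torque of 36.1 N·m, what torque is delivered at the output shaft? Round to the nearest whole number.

3063 N·m

belt 6/15 = 0.4 → τ = 36.1·0.4·0.96 = 13.862 N·m
gear mesh 159/26 = 6.1154 → τ = 13.862·6.1154·0.97 = 82.231 N·m
belt 350/76 = 4.6053 → τ = 82.231·4.6053·0.90 = 340.82 N·m
internal gear 36/22 = 1.6364 → τ = 340.82·1.6364·0.97 = 540.98 N·m
gear mesh 156/27 = 5.7778 → τ = 540.98·5.7778·0.98 = 3063.2 N·m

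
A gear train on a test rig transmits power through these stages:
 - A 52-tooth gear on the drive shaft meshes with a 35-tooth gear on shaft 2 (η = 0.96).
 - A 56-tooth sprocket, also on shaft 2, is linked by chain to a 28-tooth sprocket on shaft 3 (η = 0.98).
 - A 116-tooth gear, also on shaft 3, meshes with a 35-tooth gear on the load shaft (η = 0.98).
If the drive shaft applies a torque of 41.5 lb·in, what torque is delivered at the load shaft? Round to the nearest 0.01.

3.89 lb·in

After the gear mesh (35/52): 41.5 × 0.67308 × 0.96 = 26.815 lb·in
After the chain (28/56): 26.815 × 0.5 × 0.98 = 13.14 lb·in
After the gear mesh (35/116): 13.14 × 0.30172 × 0.98 = 3.8852 lb·in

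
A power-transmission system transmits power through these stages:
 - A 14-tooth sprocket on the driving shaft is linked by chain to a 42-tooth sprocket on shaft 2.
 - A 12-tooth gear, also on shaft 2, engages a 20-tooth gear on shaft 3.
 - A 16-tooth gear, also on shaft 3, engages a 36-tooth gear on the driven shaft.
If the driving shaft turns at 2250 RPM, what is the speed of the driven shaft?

the driving shaft → shaft 2 (chain, 42/14): 2250 ÷ 3 = 750 RPM
shaft 2 → shaft 3 (gear mesh, 20/12): 750 ÷ 1.6667 = 450 RPM
shaft 3 → the driven shaft (gear mesh, 36/16): 450 ÷ 2.25 = 200 RPM

200 RPM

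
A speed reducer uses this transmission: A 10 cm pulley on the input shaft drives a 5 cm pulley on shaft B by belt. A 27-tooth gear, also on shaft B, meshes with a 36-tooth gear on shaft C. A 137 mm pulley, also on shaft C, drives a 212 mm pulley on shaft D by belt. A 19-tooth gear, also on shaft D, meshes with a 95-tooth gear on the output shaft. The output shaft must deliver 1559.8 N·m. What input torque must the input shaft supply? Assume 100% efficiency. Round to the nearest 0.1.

302.4 N·m

Overall ratio R = 0.5 × 1.3333 × 1.5474 × 5 = 5.1582.
Input torque = output torque / R = 1559.8 / 5.1582 = 302.4 N·m.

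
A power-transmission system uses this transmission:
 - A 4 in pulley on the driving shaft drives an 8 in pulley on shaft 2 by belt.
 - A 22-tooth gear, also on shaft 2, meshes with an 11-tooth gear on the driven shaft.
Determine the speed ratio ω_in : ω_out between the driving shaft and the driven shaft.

1

Each stage contributes driven/driver: belt 8/4 = 2, gear mesh 11/22 = 0.5.
Overall: 2 × 0.5 = 1.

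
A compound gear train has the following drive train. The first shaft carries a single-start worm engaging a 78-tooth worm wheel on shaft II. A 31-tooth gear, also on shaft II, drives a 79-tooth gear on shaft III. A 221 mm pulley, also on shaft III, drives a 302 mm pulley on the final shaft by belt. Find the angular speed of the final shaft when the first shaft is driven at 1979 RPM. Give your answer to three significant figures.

7.29 RPM

worm 78/1 = 78 → 1979/78 = 25.372 RPM
gear mesh 79/31 = 2.5484 → 25.372/2.5484 = 9.956 RPM
belt 302/221 = 1.3665 → 9.956/1.3665 = 7.2857 RPM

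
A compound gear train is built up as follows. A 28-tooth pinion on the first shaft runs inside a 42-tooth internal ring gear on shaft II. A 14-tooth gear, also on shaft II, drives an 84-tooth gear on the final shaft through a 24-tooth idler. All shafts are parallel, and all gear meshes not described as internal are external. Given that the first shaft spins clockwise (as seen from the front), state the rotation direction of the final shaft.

clockwise

the first shaft → shaft II: internal mesh, same direction → CW.
shaft II → the final shaft: driver → idler → driven is 2 external meshes, 2 reversals → CW.
2 reversals in total — an even number — so the final shaft turns the same way as the first shaft.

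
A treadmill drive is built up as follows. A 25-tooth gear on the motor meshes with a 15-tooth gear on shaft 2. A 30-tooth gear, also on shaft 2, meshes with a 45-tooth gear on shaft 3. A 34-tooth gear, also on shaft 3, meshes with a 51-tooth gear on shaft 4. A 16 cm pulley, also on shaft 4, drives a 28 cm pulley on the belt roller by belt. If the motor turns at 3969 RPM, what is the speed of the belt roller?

1680 RPM

Gear mesh: ratio = 15/25 = 0.6, so shaft 2 turns at 3969 / 0.6 = 6615 RPM.
Gear mesh: ratio = 45/30 = 1.5, so shaft 3 turns at 6615 / 1.5 = 4410 RPM.
Gear mesh: ratio = 51/34 = 1.5, so shaft 4 turns at 4410 / 1.5 = 2940 RPM.
Belt: ratio = 28/16 = 1.75, so the belt roller turns at 2940 / 1.75 = 1680 RPM.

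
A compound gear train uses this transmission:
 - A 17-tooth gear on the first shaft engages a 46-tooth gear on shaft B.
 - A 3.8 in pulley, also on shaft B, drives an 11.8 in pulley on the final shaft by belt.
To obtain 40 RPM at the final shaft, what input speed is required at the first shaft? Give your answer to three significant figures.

336 RPM

Overall ratio R = 2.7059 × 3.1053 = 8.4025.
Required input speed = output speed × R = 40 × 8.4025 = 336.1 RPM.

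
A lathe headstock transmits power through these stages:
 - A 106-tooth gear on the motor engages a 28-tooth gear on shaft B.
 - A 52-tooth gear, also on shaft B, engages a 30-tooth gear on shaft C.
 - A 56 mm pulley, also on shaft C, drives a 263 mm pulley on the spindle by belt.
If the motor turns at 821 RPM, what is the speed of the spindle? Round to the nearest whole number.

1147 RPM

gear mesh 28/106 = 0.26415 → 821/0.26415 = 3108.1 RPM
gear mesh 30/52 = 0.57692 → 3108.1/0.57692 = 5387.3 RPM
belt 263/56 = 4.6964 → 5387.3/4.6964 = 1147.1 RPM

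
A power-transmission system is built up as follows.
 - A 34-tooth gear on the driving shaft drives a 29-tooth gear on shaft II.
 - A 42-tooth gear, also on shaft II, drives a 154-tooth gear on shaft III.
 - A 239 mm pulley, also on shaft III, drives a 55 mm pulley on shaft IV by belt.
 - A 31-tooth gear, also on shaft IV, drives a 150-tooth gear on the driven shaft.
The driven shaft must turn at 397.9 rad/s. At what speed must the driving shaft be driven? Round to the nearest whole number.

1386 rad/s

Overall ratio R = 0.85294 × 3.6667 × 0.23013 × 4.8387 = 3.4824.
Required input speed = output speed × R = 397.9 × 3.4824 = 1385.7 rad/s.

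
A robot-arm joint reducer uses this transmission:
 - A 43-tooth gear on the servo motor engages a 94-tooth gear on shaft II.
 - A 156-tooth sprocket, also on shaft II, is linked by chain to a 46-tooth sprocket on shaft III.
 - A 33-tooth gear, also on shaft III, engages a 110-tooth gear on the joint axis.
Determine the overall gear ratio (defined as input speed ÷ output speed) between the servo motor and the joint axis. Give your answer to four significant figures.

2.149

Each stage contributes driven/driver: gear mesh 94/43 = 2.186, chain 46/156 = 0.29487, gear mesh 110/33 = 3.3333.
Overall: 2.186 × 0.29487 × 3.3333 = 2.1487.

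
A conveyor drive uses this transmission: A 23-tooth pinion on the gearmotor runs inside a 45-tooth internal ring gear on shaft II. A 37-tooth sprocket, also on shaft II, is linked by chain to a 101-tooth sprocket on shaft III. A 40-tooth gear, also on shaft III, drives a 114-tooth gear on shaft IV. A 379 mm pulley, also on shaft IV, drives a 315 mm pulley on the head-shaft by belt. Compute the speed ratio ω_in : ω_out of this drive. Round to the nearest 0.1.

12.7

Each stage contributes driven/driver: internal gear 45/23 = 1.9565, chain 101/37 = 2.7297, gear mesh 114/40 = 2.85, belt 315/379 = 0.83113.
Overall: 1.9565 × 2.7297 × 2.85 × 0.83113 = 12.651.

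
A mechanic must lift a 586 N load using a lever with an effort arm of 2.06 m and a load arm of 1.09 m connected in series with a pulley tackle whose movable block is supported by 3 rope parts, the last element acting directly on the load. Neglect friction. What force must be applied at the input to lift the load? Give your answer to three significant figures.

103 N

Lever MA = effort arm / load arm = 2.06/1.09 = 1.8899.
Block-and-tackle MA = number of supporting rope parts = 3.
Combined ideal MA = 1.8899 × 3 = 5.6697.
Effort = load / MA = 586 / 5.6697 = 103.36 N.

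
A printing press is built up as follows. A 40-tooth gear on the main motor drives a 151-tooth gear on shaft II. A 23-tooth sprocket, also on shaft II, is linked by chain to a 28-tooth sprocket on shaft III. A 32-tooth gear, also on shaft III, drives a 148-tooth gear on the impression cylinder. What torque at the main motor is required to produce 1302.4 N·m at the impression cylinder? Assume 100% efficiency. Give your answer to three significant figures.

61.3 N·m

Overall ratio R = 3.775 × 1.2174 × 4.625 = 21.255.
Input torque = output torque / R = 1302.4 / 21.255 = 61.275 N·m.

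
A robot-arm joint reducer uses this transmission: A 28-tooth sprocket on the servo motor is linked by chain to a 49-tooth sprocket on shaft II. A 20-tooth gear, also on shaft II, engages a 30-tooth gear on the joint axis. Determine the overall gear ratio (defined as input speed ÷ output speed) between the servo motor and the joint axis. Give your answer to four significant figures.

Each stage contributes driven/driver: chain 49/28 = 1.75, gear mesh 30/20 = 1.5.
Overall: 1.75 × 1.5 = 2.625.

2.625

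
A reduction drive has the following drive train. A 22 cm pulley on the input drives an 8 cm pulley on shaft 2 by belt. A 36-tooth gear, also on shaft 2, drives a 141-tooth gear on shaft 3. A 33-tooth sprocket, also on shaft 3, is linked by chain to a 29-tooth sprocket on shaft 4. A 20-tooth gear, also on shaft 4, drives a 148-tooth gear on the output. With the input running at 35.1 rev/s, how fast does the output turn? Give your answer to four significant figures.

belt 8/22 = 0.36364 → 35.1/0.36364 = 96.525 rev/s
gear mesh 141/36 = 3.9167 → 96.525/3.9167 = 24.645 rev/s
chain 29/33 = 0.87879 → 24.645/0.87879 = 28.044 rev/s
gear mesh 148/20 = 7.4 → 28.044/7.4 = 3.7897 rev/s

3.790 rev/s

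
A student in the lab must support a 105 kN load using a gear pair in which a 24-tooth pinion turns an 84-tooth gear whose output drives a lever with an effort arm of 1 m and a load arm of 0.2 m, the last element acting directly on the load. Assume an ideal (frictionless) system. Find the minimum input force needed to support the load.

6 kN

Gear pair MA = 84/24 = 3.5.
Lever MA = effort arm / load arm = 1/0.2 = 5.
Combined ideal MA = 3.5 × 5 = 17.5.
Effort = load / MA = 105 / 17.5 = 6 kN.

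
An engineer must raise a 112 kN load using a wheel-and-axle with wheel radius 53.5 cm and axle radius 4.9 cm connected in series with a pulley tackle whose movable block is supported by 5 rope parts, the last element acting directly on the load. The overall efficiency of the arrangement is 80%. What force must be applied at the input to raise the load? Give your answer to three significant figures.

2.56 kN

Wheel-and-axle MA = R/r = 53.5/4.9 = 10.918.
Block-and-tackle MA = number of supporting rope parts = 5.
Combined ideal MA = 10.918 × 5 = 54.592.
Actual MA = 54.592 × 0.80 = 43.673.
Effort = load / actual MA = 112 / 43.673 = 2.5645 kN.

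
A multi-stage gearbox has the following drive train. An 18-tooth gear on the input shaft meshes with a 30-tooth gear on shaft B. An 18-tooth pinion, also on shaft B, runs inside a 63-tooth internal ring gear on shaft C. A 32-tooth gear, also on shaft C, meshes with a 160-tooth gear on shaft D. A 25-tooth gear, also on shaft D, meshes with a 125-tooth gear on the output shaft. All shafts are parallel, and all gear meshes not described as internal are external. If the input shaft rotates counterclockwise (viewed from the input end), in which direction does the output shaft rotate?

the input shaft → shaft B: external mesh, 1 reversal → CW.
shaft B → shaft C: internal mesh, same direction → CW.
shaft C → shaft D: external mesh, 1 reversal → CCW.
shaft D → the output shaft: external mesh, 1 reversal → CW.
3 reversals in total — an odd number — so the output shaft turns opposite to the input shaft.

clockwise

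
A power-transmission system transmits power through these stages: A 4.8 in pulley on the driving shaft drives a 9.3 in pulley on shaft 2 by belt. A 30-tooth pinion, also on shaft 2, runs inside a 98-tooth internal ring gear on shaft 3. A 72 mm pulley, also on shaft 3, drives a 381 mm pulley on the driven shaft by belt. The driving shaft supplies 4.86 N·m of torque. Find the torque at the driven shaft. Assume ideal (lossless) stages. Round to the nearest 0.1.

Belt: ratio = 9.3/4.8 = 1.9375; torque at shaft 2 = 4.86 × 1.9375 = 9.4163 N·m.
Internal gear: ratio = 98/30 = 3.2667; torque at shaft 3 = 9.4163 × 3.2667 = 30.76 N·m.
Belt: ratio = 381/72 = 5.2917; torque at the driven shaft = 30.76 × 5.2917 = 162.77 N·m.

162.8 N·m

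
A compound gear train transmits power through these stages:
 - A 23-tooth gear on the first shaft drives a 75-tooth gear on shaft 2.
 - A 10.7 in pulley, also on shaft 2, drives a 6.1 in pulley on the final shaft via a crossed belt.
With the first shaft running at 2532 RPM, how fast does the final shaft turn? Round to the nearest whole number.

1362 RPM

Gear mesh: ratio = 75/23 = 3.2609, so shaft 2 turns at 2532 / 3.2609 = 776.48 RPM.
Belt: ratio = 6.1/10.7 = 0.57009, so the final shaft turns at 776.48 / 0.57009 = 1362 RPM.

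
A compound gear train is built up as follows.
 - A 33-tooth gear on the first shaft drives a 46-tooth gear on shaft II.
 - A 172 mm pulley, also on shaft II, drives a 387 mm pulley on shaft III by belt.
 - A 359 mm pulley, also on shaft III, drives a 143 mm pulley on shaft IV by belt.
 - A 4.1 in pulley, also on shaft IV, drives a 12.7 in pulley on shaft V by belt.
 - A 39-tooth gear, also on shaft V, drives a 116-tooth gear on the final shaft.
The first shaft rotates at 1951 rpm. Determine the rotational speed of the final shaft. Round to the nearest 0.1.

169.5 rpm

the first shaft → shaft II (gear mesh, 46/33): 1951 ÷ 1.3939 = 1399.6 rpm
shaft II → shaft III (belt, 387/172): 1399.6 ÷ 2.25 = 622.06 rpm
shaft III → shaft IV (belt, 143/359): 622.06 ÷ 0.39833 = 1561.7 rpm
shaft IV → shaft V (belt, 12.7/4.1): 1561.7 ÷ 3.0976 = 504.16 rpm
shaft V → the final shaft (gear mesh, 116/39): 504.16 ÷ 2.9744 = 169.5 rpm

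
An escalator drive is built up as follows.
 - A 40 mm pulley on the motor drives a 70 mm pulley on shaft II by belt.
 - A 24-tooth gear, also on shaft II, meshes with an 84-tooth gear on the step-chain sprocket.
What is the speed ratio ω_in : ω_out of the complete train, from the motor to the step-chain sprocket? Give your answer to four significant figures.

Each stage contributes driven/driver: belt 70/40 = 1.75, gear mesh 84/24 = 3.5.
Overall: 1.75 × 3.5 = 6.125.

6.125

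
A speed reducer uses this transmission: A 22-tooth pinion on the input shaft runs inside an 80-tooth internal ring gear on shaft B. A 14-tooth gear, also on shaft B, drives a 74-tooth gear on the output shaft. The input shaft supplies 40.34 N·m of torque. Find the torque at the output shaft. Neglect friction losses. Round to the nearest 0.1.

internal gear 80/22 = 3.6364 → τ = 40.34·3.6364 = 146.69 N·m
gear mesh 74/14 = 5.2857 → τ = 146.69·5.2857 = 775.37 N·m

775.4 N·m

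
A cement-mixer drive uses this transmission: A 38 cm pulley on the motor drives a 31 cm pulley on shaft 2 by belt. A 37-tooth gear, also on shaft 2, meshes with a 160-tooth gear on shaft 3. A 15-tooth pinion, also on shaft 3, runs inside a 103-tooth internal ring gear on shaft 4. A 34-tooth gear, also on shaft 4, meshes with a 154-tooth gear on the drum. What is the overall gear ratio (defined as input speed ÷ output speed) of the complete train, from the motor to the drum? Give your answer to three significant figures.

Each stage contributes driven/driver: belt 31/38 = 0.81579, gear mesh 160/37 = 4.3243, internal gear 103/15 = 6.8667, gear mesh 154/34 = 4.5294.
Overall: 0.81579 × 4.3243 × 6.8667 × 4.5294 = 109.72.

110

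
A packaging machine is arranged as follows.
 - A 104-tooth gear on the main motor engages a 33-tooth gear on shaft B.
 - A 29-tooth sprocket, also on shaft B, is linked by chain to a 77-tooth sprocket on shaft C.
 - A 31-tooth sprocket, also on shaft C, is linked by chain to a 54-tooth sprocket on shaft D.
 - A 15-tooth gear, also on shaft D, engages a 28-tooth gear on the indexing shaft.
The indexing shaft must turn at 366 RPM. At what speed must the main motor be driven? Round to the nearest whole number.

Overall ratio R = 0.31731 × 2.6552 × 1.7419 × 1.8667 = 2.7395.
Required input speed = output speed × R = 366 × 2.7395 = 1002.7 RPM.

1003 RPM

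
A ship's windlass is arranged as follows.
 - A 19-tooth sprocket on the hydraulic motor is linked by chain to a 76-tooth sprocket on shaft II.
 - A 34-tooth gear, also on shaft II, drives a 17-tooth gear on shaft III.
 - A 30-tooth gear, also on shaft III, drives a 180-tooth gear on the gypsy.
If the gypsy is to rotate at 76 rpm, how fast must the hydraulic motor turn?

Overall ratio R = 4 × 0.5 × 6 = 12.
Required input speed = output speed × R = 76 × 12 = 912 rpm.

912 rpm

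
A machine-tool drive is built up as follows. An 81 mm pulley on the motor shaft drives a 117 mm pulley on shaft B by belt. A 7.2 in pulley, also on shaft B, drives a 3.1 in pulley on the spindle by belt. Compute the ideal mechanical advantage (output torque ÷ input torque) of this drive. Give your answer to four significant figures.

Each stage contributes driven/driver: belt 117/81 = 1.4444, belt 3.1/7.2 = 0.43056.
Overall: 1.4444 × 0.43056 = 0.62191.

0.6219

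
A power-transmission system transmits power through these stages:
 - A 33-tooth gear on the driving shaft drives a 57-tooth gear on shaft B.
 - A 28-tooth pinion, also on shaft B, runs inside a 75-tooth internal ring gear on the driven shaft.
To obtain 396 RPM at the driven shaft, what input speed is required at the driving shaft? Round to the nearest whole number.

1832 RPM

Overall ratio R = 1.7273 × 2.6786 = 4.6266.
Required input speed = output speed × R = 396 × 4.6266 = 1832.1 RPM.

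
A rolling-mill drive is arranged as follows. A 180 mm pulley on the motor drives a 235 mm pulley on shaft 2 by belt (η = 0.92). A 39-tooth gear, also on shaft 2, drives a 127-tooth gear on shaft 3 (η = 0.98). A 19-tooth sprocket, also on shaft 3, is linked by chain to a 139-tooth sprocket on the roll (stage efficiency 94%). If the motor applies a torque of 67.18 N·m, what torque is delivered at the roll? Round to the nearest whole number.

1771 N·m

belt 235/180 = 1.3056 → τ = 67.18·1.3056·0.92 = 80.691 N·m
gear mesh 127/39 = 3.2564 → τ = 80.691·3.2564·0.98 = 257.51 N·m
chain 139/19 = 7.3158 → τ = 257.51·7.3158·0.94 = 1770.8 N·m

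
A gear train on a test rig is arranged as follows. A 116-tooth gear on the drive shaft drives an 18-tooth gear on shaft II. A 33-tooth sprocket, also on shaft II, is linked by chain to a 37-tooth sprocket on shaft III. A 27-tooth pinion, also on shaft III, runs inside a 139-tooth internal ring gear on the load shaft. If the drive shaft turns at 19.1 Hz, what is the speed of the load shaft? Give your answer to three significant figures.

gear mesh 18/116 = 0.15517 → 19.1/0.15517 = 123.09 Hz
chain 37/33 = 1.1212 → 123.09/1.1212 = 109.78 Hz
internal gear 139/27 = 5.1481 → 109.78/5.1481 = 21.325 Hz

21.3 Hz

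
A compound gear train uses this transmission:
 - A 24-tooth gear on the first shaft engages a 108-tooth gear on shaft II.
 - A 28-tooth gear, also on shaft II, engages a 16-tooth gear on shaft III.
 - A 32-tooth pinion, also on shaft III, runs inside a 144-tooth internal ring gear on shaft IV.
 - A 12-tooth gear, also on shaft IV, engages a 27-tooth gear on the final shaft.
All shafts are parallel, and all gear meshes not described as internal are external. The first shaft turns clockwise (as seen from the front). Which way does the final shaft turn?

the first shaft → shaft II: external mesh, 1 reversal → CCW.
shaft II → shaft III: external mesh, 1 reversal → CW.
shaft III → shaft IV: internal mesh, same direction → CW.
shaft IV → the final shaft: external mesh, 1 reversal → CCW.
3 reversals in total — an odd number — so the final shaft turns opposite to the first shaft.

counterclockwise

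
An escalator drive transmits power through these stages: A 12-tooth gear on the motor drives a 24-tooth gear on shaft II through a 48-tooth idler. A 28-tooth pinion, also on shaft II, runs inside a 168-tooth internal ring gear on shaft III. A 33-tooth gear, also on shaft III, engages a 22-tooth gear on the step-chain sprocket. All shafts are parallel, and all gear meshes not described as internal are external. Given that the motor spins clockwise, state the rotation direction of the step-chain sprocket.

the motor → shaft II: driver → idler → driven is 2 external meshes, 2 reversals → CW.
shaft II → shaft III: internal mesh, same direction → CW.
shaft III → the step-chain sprocket: external mesh, 1 reversal → CCW.
3 reversals in total — an odd number — so the step-chain sprocket turns opposite to the motor.

counterclockwise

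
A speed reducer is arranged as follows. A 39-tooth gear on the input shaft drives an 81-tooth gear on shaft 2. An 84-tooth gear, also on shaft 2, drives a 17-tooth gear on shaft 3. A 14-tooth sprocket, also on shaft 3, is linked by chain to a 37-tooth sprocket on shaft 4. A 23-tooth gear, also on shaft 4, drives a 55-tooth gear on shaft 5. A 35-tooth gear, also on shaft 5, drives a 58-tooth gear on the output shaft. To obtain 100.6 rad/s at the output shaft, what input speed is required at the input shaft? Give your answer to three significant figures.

Overall ratio R = 2.0769 × 0.20238 × 2.6429 × 2.3913 × 1.6571 = 4.4021.
Required input speed = output speed × R = 100.6 × 4.4021 = 442.85 rad/s.

443 rad/s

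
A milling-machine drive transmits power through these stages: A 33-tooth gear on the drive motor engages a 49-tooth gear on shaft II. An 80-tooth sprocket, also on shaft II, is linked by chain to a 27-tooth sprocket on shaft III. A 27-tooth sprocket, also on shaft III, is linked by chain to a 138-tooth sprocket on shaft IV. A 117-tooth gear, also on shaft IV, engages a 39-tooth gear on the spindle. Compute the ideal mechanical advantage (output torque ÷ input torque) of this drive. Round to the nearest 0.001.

Each stage contributes driven/driver: gear mesh 49/33 = 1.4848, chain 27/80 = 0.3375, chain 138/27 = 5.1111, gear mesh 39/117 = 0.33333.
Overall: 1.4848 × 0.3375 × 5.1111 × 0.33333 = 0.85379.

0.854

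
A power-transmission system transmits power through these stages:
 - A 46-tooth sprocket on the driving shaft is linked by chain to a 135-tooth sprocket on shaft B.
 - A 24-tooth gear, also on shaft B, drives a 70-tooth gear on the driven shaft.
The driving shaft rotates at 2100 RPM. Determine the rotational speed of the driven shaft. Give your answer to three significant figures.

Chain: ratio = 135/46 = 2.9348, so shaft B turns at 2100 / 2.9348 = 715.56 RPM.
Gear mesh: ratio = 70/24 = 2.9167, so the driven shaft turns at 715.56 / 2.9167 = 245.33 RPM.

245 RPM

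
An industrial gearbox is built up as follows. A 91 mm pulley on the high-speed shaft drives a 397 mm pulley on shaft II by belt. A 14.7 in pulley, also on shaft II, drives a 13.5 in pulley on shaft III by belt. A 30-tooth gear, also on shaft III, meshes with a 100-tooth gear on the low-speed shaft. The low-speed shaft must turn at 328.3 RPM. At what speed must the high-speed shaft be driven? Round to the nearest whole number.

Overall ratio R = 4.3626 × 0.91837 × 3.3333 = 13.355.
Required input speed = output speed × R = 328.3 × 13.355 = 4384.5 RPM.

4384 RPM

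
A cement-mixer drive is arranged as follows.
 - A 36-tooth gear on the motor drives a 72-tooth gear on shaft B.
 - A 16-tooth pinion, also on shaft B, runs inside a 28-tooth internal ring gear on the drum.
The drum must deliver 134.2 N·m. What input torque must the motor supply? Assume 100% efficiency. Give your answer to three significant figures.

38.3 N·m

Overall ratio R = 2 × 1.75 = 3.5.
Input torque = output torque / R = 134.2 / 3.5 = 38.343 N·m.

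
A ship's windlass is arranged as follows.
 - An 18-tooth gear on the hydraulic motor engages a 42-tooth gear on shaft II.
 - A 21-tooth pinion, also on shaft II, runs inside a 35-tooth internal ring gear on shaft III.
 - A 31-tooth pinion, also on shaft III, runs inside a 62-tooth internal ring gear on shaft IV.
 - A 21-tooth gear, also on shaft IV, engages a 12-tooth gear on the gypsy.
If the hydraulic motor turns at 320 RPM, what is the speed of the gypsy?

gear mesh 42/18 = 2.3333 → 320/2.3333 = 137.14 RPM
internal gear 35/21 = 1.6667 → 137.14/1.6667 = 82.286 RPM
internal gear 62/31 = 2 → 82.286/2 = 41.143 RPM
gear mesh 12/21 = 0.57143 → 41.143/0.57143 = 72 RPM

72 RPM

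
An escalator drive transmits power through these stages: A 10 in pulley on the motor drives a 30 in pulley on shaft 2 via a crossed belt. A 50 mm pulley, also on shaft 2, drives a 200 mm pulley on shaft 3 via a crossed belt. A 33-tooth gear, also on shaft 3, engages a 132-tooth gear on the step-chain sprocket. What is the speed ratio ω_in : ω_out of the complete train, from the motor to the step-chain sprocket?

Each stage contributes driven/driver: belt 30/10 = 3, belt 200/50 = 4, gear mesh 132/33 = 4.
Overall: 3 × 4 × 4 = 48.

48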